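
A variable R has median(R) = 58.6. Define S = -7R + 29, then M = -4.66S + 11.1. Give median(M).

median(M) = 1787.492

median(S) = (-7)·58.6 + 29 = -381.2.
median(M) = (-4.66)·(-381.2) + 11.1 = 1787.492.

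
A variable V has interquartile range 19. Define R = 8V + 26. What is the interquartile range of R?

IQR(R) = 152

Under R = aV + b, IQR(R) = |a|·IQR(V) = |8|·19 = 152 (shifts cancel; spread scales by |a|).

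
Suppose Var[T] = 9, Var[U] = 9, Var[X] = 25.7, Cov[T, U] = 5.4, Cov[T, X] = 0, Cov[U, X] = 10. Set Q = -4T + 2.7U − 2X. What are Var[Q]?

Var[Q] = a²·Var[T] + b²·Var[U] + c²·Var[X] + 2ab·Cov[T, U] + 2ac·Cov[T, X] + 2bc·Cov[U, X], with a = -4, b = 2.7, c = -2.
= 144 + 65.61 + 102.8 + (-116.64) + 0 + (-108)
= 87.77.

Var[Q] = 87.77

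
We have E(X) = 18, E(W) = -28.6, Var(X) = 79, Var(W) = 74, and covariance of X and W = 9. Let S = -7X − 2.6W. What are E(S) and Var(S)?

E(S) = (-7)·E(X) + (-2.6)·E(W) = (-7)·18 + (-2.6)·(-28.6) = -51.64.
Var(S) = a²·Var(X) + b²·Var(W) + 2ab·covariance of X and W with a = -7, b = -2.6.
= (-7)²·79 + (-2.6)²·74 + 2·(-7)·(-2.6)·9
= 3871 + 500.24 + 327.6 = 4698.84.

E(S) = -51.64, Var(S) = 4698.84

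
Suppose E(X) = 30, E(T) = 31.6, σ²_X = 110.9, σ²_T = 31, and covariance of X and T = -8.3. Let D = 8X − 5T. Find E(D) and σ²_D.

E(D) = 82, σ²_D = 8536.6

E(D) = 8·E(X) + (-5)·E(T) = 8·30 + (-5)·31.6 = 82.
σ²_D = a²·σ²_X + b²·σ²_T + 2ab·covariance of X and T with a = 8, b = -5.
= 8²·110.9 + (-5)²·31 + 2·8·(-5)·(-8.3)
= 7097.6 + 775 + 664 = 8536.6.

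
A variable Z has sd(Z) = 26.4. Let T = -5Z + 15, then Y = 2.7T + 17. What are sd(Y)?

sd(T) = |-5|·26.4 = 132.
sd(Y) = |2.7|·132 = 356.4.

sd(Y) = 356.4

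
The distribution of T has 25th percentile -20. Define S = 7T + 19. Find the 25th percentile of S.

Since a = 7 > 0 the transformation is increasing, so the 25th percentile of S = a·(P_{25} of T) + b = 7·(-20) + 19 = -121.

25th percentile of S = -121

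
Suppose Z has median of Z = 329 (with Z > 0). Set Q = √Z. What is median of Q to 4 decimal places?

median of Q = 18.1384

√Z is monotone on this domain, so median of Q = √(329) ≈ 18.1384.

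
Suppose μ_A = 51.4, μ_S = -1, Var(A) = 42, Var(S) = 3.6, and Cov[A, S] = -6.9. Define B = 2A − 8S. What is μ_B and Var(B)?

μ_B = 110.8, Var(B) = 619.2

μ_B = 2·μ_A + (-8)·μ_S = 2·51.4 + (-8)·(-1) = 110.8.
Var(B) = a²·Var(A) + b²·Var(S) + 2ab·Cov[A, S] with a = 2, b = -8.
= 2²·42 + (-8)²·3.6 + 2·2·(-8)·(-6.9)
= 168 + 230.4 + 220.8 = 619.2.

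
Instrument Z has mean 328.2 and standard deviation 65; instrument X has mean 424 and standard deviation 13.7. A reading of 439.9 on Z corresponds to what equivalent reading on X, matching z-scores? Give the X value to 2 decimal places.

X = 447.54

z = (439.9 − 328.2)/65 ≈ 1.7185.
X = 424 + z·13.7 = 424 + (439.9 − 328.2)·13.7/65 ≈ 447.54.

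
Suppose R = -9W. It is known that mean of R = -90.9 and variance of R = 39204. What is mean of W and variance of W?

mean of W = 10.1, variance of W = 484

From R = -9W: mean of R = a·mean of W + b, so mean of W = (mean of R − b)/a = (-90.9 − 0)/(-9) = 10.1.
variance of R = a²·variance of W, so variance of W = 39204/(-9)² = 484.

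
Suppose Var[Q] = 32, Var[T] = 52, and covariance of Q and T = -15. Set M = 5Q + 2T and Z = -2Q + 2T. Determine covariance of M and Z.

covariance of M and Z = -202

By bilinearity, covariance of M and Z = ac·Var[Q] + bd·Var[T] + (ad+bc)·covariance of Q and T, with a=5, b=2, c=-2, d=2.
ac·Var[Q] = 5·(-2)·32 = -320
bd·Var[T] = 2·2·52 = 208
(ad+bc)·covariance of Q and T = (6)·(-15) = -90
covariance of M and Z = -320 + 208 + (-90) = -202.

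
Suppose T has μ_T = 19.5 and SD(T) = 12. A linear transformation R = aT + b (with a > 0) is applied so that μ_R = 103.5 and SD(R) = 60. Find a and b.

a = 5, b = 6

SD(R) = a·SD(T) (a > 0), so a = 60/12 = 5.
μ_R = a·μ_T + b, so b = 103.5 − 5·19.5 = 6.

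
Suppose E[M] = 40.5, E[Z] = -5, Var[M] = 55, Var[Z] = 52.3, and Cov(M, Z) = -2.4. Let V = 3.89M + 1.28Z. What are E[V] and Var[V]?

E[V] = 151.145, Var[V] = 894.05366

E[V] = 3.89·E[M] + 1.28·E[Z] = 3.89·40.5 + 1.28·(-5) = 151.145.
Var[V] = a²·Var[M] + b²·Var[Z] + 2ab·Cov(M, Z) with a = 3.89, b = 1.28.
= 3.89²·55 + 1.28²·52.3 + 2·3.89·1.28·(-2.4)
= 832.2655 + 85.68832 + (-23.90016) = 894.05366.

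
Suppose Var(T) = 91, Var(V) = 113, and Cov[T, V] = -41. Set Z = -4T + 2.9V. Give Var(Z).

Var(Z) = a²·Var(T) + b²·Var(V) + 2ab·Cov[T, V] with a = -4, b = 2.9.
= (-4)²·91 + 2.9²·113 + 2·(-4)·2.9·(-41)
= 1456 + 950.33 + 951.2 = 3357.53.

Var(Z) = 3357.53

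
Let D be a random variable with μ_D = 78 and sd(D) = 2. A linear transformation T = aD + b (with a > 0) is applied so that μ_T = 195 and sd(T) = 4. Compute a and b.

sd(T) = a·sd(D) (a > 0), so a = 4/2 = 2.
μ_T = a·μ_D + b, so b = 195 − 2·78 = 39.

a = 2, b = 39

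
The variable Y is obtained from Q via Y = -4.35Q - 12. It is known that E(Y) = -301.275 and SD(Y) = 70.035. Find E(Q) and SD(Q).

From Y = -4.35Q - 12: E(Y) = a·E(Q) + b, so E(Q) = (E(Y) − b)/a = (-301.275 − (-12))/(-4.35) = 66.5.
SD(Y) = |a|·SD(Q), so SD(Q) = 70.035/|-4.35| = 16.1.

E(Q) = 66.5, SD(Q) = 16.1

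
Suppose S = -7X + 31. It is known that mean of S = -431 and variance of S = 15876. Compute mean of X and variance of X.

From S = -7X + 31: mean of S = a·mean of X + b, so mean of X = (mean of S − b)/a = (-431 − 31)/(-7) = 66.
variance of S = a²·variance of X, so variance of X = 15876/(-7)² = 324.

mean of X = 66, variance of X = 324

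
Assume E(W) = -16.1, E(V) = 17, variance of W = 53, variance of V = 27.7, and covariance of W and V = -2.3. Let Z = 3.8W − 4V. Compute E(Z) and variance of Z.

E(Z) = -129.18, variance of Z = 1278.44

E(Z) = 3.8·E(W) + (-4)·E(V) = 3.8·(-16.1) + (-4)·17 = -129.18.
variance of Z = a²·variance of W + b²·variance of V + 2ab·covariance of W and V with a = 3.8, b = -4.
= 3.8²·53 + (-4)²·27.7 + 2·3.8·(-4)·(-2.3)
= 765.32 + 443.2 + 69.92 = 1278.44.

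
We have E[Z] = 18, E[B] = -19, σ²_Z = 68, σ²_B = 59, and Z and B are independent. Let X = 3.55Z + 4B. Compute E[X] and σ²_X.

E[X] = 3.55·E[Z] + 4·E[B] = 3.55·18 + 4·(-19) = -12.1.
σ²_X = a²·σ²_Z + b²·σ²_B + 2ab·Cov(Z, B) with a = 3.55, b = 4.
Independence gives Cov(Z, B) = 0.
= 3.55²·68 + 4²·59 + 2·3.55·4·0
= 856.97 + 944 + 0 = 1800.97.

E[X] = -12.1, σ²_X = 1800.97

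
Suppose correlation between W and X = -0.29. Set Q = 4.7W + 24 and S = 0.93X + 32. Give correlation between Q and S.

Linear rescalings preserve correlation up to sign; here the slopes 4.7 and 0.93 have the same sign, so correlation between Q and S = correlation between W and X = -0.29.

correlation between Q and S = -0.29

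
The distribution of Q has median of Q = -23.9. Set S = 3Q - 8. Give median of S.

median of S = -79.7

A linear map preserves order up to sign, so median of S = a·median of Q + b = 3·(-23.9) + (-8) = -79.7.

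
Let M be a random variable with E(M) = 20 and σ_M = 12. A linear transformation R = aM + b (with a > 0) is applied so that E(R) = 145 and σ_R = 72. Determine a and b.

a = 6, b = 25

σ_R = a·σ_M (a > 0), so a = 72/12 = 6.
E(R) = a·E(M) + b, so b = 145 − 6·20 = 25.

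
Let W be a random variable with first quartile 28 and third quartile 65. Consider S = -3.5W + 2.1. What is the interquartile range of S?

IQR of W = Q3 − Q1 = 65 − 28 = 37.
Under S = aW + b, IQR(S) = |a|·IQR(W) = |-3.5|·37 = 129.5 (shifts cancel; spread scales by |a|).

IQR(S) = 129.5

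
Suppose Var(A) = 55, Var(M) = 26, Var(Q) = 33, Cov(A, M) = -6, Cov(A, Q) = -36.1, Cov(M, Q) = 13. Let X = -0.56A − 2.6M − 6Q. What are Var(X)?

Var(X) = 1526.544

Var(X) = a²·Var(A) + b²·Var(M) + c²·Var(Q) + 2ab·Cov(A, M) + 2ac·Cov(A, Q) + 2bc·Cov(M, Q), with a = -0.56, b = -2.6, c = -6.
= 17.248 + 175.76 + 1188 + (-17.472) + (-242.592) + 405.6
= 1526.544.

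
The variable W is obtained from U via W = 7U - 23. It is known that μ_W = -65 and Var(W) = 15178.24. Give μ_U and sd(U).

From W = 7U - 23: μ_W = a·μ_U + b, so μ_U = (μ_W − b)/a = (-65 − (-23))/7 = -6.
sd(W) = √15178.24 = 123.2.
sd(W) = |a|·sd(U), so sd(U) = 123.2/|7| = 17.6.

μ_U = -6, sd(U) = 17.6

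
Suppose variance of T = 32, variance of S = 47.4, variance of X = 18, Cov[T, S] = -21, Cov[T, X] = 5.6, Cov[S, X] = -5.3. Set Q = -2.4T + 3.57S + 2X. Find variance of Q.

variance of Q = a²·variance of T + b²·variance of S + c²·variance of X + 2ab·Cov[T, S] + 2ac·Cov[T, X] + 2bc·Cov[S, X], with a = -2.4, b = 3.57, c = 2.
= 184.32 + 604.10826 + 72 + 359.856 + (-53.76) + (-75.684)
= 1090.84026.

variance of Q = 1090.84026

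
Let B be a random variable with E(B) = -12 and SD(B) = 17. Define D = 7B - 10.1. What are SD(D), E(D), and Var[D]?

D = 7B - 10.1 is linear with a = 7, b = -10.1.
SD(D) = |a|·SD(B) = |7|·17 = 119.
E(D) = a·E(B) + b = 7·(-12) + (-10.1) = -94.1.
Var[B] = 17² = 289.
Var[D] = a²·Var[B] = 7²·289 = 14161 (the additive constant -10.1 does not affect variance).

SD(D) = 119, E(D) = -94.1, Var[D] = 14161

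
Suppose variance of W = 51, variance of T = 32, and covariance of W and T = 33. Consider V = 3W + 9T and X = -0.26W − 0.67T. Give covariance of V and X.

covariance of V and X = -376.29

By bilinearity, covariance of V and X = ac·variance of W + bd·variance of T + (ad+bc)·covariance of W and T, with a=3, b=9, c=-0.26, d=-0.67.
ac·variance of W = 3·(-0.26)·51 = -39.78
bd·variance of T = 9·(-0.67)·32 = -192.96
(ad+bc)·covariance of W and T = (-4.35)·33 = -143.55
covariance of V and X = -39.78 + (-192.96) + (-143.55) = -376.29.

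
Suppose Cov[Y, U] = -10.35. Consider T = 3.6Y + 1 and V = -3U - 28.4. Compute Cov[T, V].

Cov[T, V] = a·c·Cov[Y, U] = 3.6·(-3)·(-10.35) = 111.78. Additive constants drop out.

Cov[T, V] = 111.78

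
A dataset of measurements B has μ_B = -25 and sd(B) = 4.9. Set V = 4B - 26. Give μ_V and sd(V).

μ_V = -126, sd(V) = 19.6

V = 4B - 26 is linear with a = 4, b = -26.
μ_V = a·μ_B + b = 4·(-25) + (-26) = -126.
sd(V) = |a|·sd(B) = |4|·4.9 = 19.6.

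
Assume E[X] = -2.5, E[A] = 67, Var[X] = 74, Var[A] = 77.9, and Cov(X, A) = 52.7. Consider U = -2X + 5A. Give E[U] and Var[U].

E[U] = (-2)·E[X] + 5·E[A] = (-2)·(-2.5) + 5·67 = 340.
Var[U] = a²·Var[X] + b²·Var[A] + 2ab·Cov(X, A) with a = -2, b = 5.
= (-2)²·74 + 5²·77.9 + 2·(-2)·5·52.7
= 296 + 1947.5 + (-1054) = 1189.5.

E[U] = 340, Var[U] = 1189.5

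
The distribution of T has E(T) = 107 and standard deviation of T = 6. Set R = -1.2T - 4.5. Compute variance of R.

R = -1.2T - 4.5 is linear with a = -1.2, b = -4.5.
variance of T = 6² = 36.
variance of R = a²·variance of T = (-1.2)²·36 = 51.84 (the additive constant -4.5 does not affect variance).

variance of R = 51.84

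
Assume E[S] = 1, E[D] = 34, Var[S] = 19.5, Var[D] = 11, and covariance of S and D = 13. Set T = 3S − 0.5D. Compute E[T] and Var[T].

E[T] = 3·E[S] + (-0.5)·E[D] = 3·1 + (-0.5)·34 = -14.
Var[T] = a²·Var[S] + b²·Var[D] + 2ab·covariance of S and D with a = 3, b = -0.5.
= 3²·19.5 + (-0.5)²·11 + 2·3·(-0.5)·13
= 175.5 + 2.75 + (-39) = 139.25.

E[T] = -14, Var[T] = 139.25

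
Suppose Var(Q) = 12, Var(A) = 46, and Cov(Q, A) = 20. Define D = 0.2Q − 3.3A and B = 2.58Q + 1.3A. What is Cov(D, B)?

Cov(D, B) = -356.228

By bilinearity, Cov(D, B) = ac·Var(Q) + bd·Var(A) + (ad+bc)·Cov(Q, A), with a=0.2, b=-3.3, c=2.58, d=1.3.
ac·Var(Q) = 0.2·2.58·12 = 6.192
bd·Var(A) = (-3.3)·1.3·46 = -197.34
(ad+bc)·Cov(Q, A) = (-8.254)·20 = -165.08
Cov(D, B) = 6.192 + (-197.34) + (-165.08) = -356.228.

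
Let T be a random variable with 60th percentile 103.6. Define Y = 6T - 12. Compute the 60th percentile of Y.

Since a = 6 > 0 the transformation is increasing, so the 60th percentile of Y = a·(P_{60} of T) + b = 6·103.6 + (-12) = 609.6.

60th percentile of Y = 609.6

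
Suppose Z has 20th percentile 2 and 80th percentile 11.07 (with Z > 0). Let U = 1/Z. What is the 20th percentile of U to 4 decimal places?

20th percentile of U = 0.0903

1/Z is decreasing on Z > 0, so percentile order reverses: P_{20}(U) uses P_{80}(Z) = 11.07.
P_{20}(U) = 1/11.07 ≈ 0.0903.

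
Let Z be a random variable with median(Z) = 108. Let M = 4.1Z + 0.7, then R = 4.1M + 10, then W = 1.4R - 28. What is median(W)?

median(W) = 2531.69

median(M) = 4.1·108 + 0.7 = 443.5.
median(R) = 4.1·443.5 + 10 = 1828.35.
median(W) = 1.4·1828.35 + (-28) = 2531.69.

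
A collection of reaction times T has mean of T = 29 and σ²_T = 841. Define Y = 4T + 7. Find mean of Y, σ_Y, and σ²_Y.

mean of Y = 123, σ_Y = 116, σ²_Y = 13456

Y = 4T + 7 is linear with a = 4, b = 7.
mean of Y = a·mean of T + b = 4·29 + 7 = 123.
σ_T = √841 = 29.
σ_Y = |a|·σ_T = |4|·29 = 116.
σ²_Y = a²·σ²_T = 4²·841 = 13456 (the additive constant 7 does not affect variance).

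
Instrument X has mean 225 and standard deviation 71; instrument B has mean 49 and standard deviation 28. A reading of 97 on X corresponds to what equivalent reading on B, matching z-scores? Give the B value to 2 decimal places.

z = (97 − 225)/71 ≈ -1.8028.
B = 49 + z·28 = 49 + (97 − 225)·28/71 ≈ -1.48.

B = -1.48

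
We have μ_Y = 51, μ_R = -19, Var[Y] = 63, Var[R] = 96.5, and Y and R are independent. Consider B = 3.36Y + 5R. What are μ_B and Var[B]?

μ_B = 76.36, Var[B] = 3123.7448

μ_B = 3.36·μ_Y + 5·μ_R = 3.36·51 + 5·(-19) = 76.36.
Var[B] = a²·Var[Y] + b²·Var[R] + 2ab·Cov(Y, R) with a = 3.36, b = 5.
Independence gives Cov(Y, R) = 0.
= 3.36²·63 + 5²·96.5 + 2·3.36·5·0
= 711.2448 + 2412.5 + 0 = 3123.7448.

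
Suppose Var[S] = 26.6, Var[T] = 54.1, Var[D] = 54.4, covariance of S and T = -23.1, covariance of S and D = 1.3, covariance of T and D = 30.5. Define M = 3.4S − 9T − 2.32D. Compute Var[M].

Var[M] = 7649.28976

Var[M] = a²·Var[S] + b²·Var[T] + c²·Var[D] + 2ab·covariance of S and T + 2ac·covariance of S and D + 2bc·covariance of T and D, with a = 3.4, b = -9, c = -2.32.
= 307.496 + 4382.1 + 292.80256 + 1413.72 + (-20.5088) + 1273.68
= 7649.28976.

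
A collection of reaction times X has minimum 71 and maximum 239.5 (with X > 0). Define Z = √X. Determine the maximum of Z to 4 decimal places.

max(Z) = 15.4758

√X is increasing on this domain, so max(Z) comes from max(X) = 239.5: max(Z) = √(239.5) ≈ 15.4758.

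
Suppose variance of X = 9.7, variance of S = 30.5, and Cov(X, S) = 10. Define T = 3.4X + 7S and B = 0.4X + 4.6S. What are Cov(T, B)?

By bilinearity, Cov(T, B) = ac·variance of X + bd·variance of S + (ad+bc)·Cov(X, S), with a=3.4, b=7, c=0.4, d=4.6.
ac·variance of X = 3.4·0.4·9.7 = 13.192
bd·variance of S = 7·4.6·30.5 = 982.1
(ad+bc)·Cov(X, S) = (18.44)·10 = 184.4
Cov(T, B) = 13.192 + 982.1 + 184.4 = 1179.692.

Cov(T, B) = 1179.692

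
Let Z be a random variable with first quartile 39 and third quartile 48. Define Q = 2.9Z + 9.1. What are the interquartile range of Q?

IQR(Q) = 26.1

IQR of Z = Q3 − Q1 = 48 − 39 = 9.
Under Q = aZ + b, IQR(Q) = |a|·IQR(Z) = |2.9|·9 = 26.1 (shifts cancel; spread scales by |a|).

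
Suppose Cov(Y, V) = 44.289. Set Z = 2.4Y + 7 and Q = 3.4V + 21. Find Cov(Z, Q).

Cov(Z, Q) = 361.39824

Cov(Z, Q) = a·c·Cov(Y, V) = 2.4·3.4·44.289 = 361.39824. Additive constants drop out.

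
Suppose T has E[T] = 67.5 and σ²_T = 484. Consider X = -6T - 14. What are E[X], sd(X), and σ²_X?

X = -6T - 14 is linear with a = -6, b = -14.
E[X] = a·E[T] + b = (-6)·67.5 + (-14) = -419.
sd(T) = √484 = 22.
sd(X) = |a|·sd(T) = |-6|·22 = 132.
σ²_X = a²·σ²_T = (-6)²·484 = 17424 (the additive constant -14 does not affect variance).

E[X] = -419, sd(X) = 132, σ²_X = 17424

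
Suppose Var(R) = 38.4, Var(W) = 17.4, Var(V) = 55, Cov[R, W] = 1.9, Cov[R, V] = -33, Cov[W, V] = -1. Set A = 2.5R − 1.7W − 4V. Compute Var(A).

Var(A) = 1800.536

Var(A) = a²·Var(R) + b²·Var(W) + c²·Var(V) + 2ab·Cov[R, W] + 2ac·Cov[R, V] + 2bc·Cov[W, V], with a = 2.5, b = -1.7, c = -4.
= 240 + 50.286 + 880 + (-16.15) + 660 + (-13.6)
= 1800.536.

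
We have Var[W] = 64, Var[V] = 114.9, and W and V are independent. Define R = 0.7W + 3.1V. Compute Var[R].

Var[R] = a²·Var[W] + b²·Var[V] + 2ab·covariance of W and V with a = 0.7, b = 3.1.
Independence gives covariance of W and V = 0.
= 0.7²·64 + 3.1²·114.9 + 2·0.7·3.1·0
= 31.36 + 1104.189 + 0 = 1135.549.

Var[R] = 1135.549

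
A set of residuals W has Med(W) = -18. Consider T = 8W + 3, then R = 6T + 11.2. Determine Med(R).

Med(R) = -834.8

Med(T) = 8·(-18) + 3 = -141.
Med(R) = 6·(-141) + 11.2 = -834.8.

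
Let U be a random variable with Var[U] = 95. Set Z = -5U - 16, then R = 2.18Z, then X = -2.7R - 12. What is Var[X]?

Var[Z] = (-5)²·95 = 2375.
Var[R] = 2.18²·2375 = 11286.95.
Var[X] = (-2.7)²·11286.95 = 82281.8655.

Var[X] = 82281.8655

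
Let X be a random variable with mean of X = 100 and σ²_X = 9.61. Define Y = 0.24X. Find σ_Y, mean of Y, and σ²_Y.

Y = 0.24X is linear with a = 0.24, b = 0.
σ_X = √9.61 = 3.1.
σ_Y = |a|·σ_X = |0.24|·3.1 = 0.744.
mean of Y = a·mean of X + b = 0.24·100 = 24.
σ²_Y = a²·σ²_X = 0.24²·9.61 = 0.553536.

σ_Y = 0.744, mean of Y = 24, σ²_Y = 0.553536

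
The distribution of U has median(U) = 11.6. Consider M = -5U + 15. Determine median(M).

median(M) = -43

A linear map preserves order up to sign, so median(M) = a·median(U) + b = (-5)·11.6 + 15 = -43.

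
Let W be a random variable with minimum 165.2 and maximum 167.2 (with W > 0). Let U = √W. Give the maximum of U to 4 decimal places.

max(U) = 12.9306

√W is increasing on this domain, so max(U) comes from max(W) = 167.2: max(U) = √(167.2) ≈ 12.9306.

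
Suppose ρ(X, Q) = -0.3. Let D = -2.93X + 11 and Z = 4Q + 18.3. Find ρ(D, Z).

Linear rescalings preserve |correlation|; the slopes -2.93 and 4 have opposite signs, so the correlation flips sign: ρ(D, Z) = −ρ(X, Q) = 0.3.

ρ(D, Z) = 0.3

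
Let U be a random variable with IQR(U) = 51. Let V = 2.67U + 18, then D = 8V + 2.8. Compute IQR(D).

IQR(V) = |2.67|·51 = 136.17.
IQR(D) = |8|·136.17 = 1089.36.

IQR(D) = 1089.36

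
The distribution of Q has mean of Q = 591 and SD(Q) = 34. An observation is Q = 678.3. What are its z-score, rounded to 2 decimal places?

z = 2.57

z = (Q − mean of Q) / SD(Q) = (678.3 − 591) / 34 ≈ 2.57.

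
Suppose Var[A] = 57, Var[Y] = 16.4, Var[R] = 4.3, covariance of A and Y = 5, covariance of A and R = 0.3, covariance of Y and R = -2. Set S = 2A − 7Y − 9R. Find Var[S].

Var[S] = a²·Var[A] + b²·Var[Y] + c²·Var[R] + 2ab·covariance of A and Y + 2ac·covariance of A and R + 2bc·covariance of Y and R, with a = 2, b = -7, c = -9.
= 228 + 803.6 + 348.3 + (-140) + (-10.8) + (-252)
= 977.1.

Var[S] = 977.1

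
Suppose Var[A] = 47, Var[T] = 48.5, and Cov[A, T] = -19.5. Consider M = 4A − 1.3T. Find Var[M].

Var[M] = a²·Var[A] + b²·Var[T] + 2ab·Cov[A, T] with a = 4, b = -1.3.
= 4²·47 + (-1.3)²·48.5 + 2·4·(-1.3)·(-19.5)
= 752 + 81.965 + 202.8 = 1036.765.

Var[M] = 1036.765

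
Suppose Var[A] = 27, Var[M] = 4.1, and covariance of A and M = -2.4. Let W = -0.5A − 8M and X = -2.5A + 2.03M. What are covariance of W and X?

By bilinearity, covariance of W and X = ac·Var[A] + bd·Var[M] + (ad+bc)·covariance of A and M, with a=-0.5, b=-8, c=-2.5, d=2.03.
ac·Var[A] = (-0.5)·(-2.5)·27 = 33.75
bd·Var[M] = (-8)·2.03·4.1 = -66.584
(ad+bc)·covariance of A and M = (18.985)·(-2.4) = -45.564
covariance of W and X = 33.75 + (-66.584) + (-45.564) = -78.398.

covariance of W and X = -78.398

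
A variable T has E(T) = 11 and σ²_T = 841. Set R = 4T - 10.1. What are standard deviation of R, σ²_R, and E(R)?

standard deviation of R = 116, σ²_R = 13456, E(R) = 33.9

R = 4T - 10.1 is linear with a = 4, b = -10.1.
standard deviation of T = √841 = 29.
standard deviation of R = |a|·standard deviation of T = |4|·29 = 116.
σ²_R = a²·σ²_T = 4²·841 = 13456 (the additive constant -10.1 does not affect variance).
E(R) = a·E(T) + b = 4·11 + (-10.1) = 33.9.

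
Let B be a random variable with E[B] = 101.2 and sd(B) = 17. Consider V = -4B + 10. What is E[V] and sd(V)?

V = -4B + 10 is linear with a = -4, b = 10.
E[V] = a·E[B] + b = (-4)·101.2 + 10 = -394.8.
sd(V) = |a|·sd(B) = |-4|·17 = 68.

E[V] = -394.8, sd(V) = 68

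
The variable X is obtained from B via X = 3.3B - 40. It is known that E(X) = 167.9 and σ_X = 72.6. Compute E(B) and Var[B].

From X = 3.3B - 40: E(X) = a·E(B) + b, so E(B) = (E(X) − b)/a = (167.9 − (-40))/3.3 = 63.
Var[X] = 72.6² = 5270.76.
Var[X] = a²·Var[B], so Var[B] = 5270.76/3.3² = 484.

E(B) = 63, Var[B] = 484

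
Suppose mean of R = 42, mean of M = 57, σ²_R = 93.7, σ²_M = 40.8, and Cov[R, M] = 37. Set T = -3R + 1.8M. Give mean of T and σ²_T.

mean of T = (-3)·mean of R + 1.8·mean of M = (-3)·42 + 1.8·57 = -23.4.
σ²_T = a²·σ²_R + b²·σ²_M + 2ab·Cov[R, M] with a = -3, b = 1.8.
= (-3)²·93.7 + 1.8²·40.8 + 2·(-3)·1.8·37
= 843.3 + 132.192 + (-399.6) = 575.892.

mean of T = -23.4, σ²_T = 575.892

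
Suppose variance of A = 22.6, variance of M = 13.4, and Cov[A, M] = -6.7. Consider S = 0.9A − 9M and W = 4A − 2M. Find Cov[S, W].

By bilinearity, Cov[S, W] = ac·variance of A + bd·variance of M + (ad+bc)·Cov[A, M], with a=0.9, b=-9, c=4, d=-2.
ac·variance of A = 0.9·4·22.6 = 81.36
bd·variance of M = (-9)·(-2)·13.4 = 241.2
(ad+bc)·Cov[A, M] = (-37.8)·(-6.7) = 253.26
Cov[S, W] = 81.36 + 241.2 + 253.26 = 575.82.

Cov[S, W] = 575.82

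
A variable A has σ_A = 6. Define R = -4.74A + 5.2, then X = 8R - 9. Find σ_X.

σ_X = 227.52

σ_R = |-4.74|·6 = 28.44.
σ_X = |8|·28.44 = 227.52.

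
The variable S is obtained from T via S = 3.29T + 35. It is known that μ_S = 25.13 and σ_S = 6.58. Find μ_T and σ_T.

μ_T = -3, σ_T = 2

From S = 3.29T + 35: μ_S = a·μ_T + b, so μ_T = (μ_S − b)/a = (25.13 − 35)/3.29 = -3.
σ_S = |a|·σ_T, so σ_T = 6.58/|3.29| = 2.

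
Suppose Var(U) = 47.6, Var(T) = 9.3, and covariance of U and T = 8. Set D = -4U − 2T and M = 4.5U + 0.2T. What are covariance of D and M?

By bilinearity, covariance of D and M = ac·Var(U) + bd·Var(T) + (ad+bc)·covariance of U and T, with a=-4, b=-2, c=4.5, d=0.2.
ac·Var(U) = (-4)·4.5·47.6 = -856.8
bd·Var(T) = (-2)·0.2·9.3 = -3.72
(ad+bc)·covariance of U and T = (-9.8)·8 = -78.4
covariance of D and M = -856.8 + (-3.72) + (-78.4) = -938.92.

covariance of D and M = -938.92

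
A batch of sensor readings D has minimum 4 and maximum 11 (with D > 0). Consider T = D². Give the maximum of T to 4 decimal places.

D² is increasing on this domain, so max(T) comes from max(D) = 11: max(T) = square(11) = 121.

max(T) = 121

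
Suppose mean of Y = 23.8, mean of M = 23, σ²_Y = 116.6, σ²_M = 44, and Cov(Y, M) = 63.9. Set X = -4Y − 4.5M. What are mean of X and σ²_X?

mean of X = (-4)·mean of Y + (-4.5)·mean of M = (-4)·23.8 + (-4.5)·23 = -198.7.
σ²_X = a²·σ²_Y + b²·σ²_M + 2ab·Cov(Y, M) with a = -4, b = -4.5.
= (-4)²·116.6 + (-4.5)²·44 + 2·(-4)·(-4.5)·63.9
= 1865.6 + 891 + 2300.4 = 5057.

mean of X = -198.7, σ²_X = 5057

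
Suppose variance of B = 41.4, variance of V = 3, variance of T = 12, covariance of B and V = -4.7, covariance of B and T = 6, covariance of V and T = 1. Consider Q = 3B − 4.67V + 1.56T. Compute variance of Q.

variance of Q = a²·variance of B + b²·variance of V + c²·variance of T + 2ab·covariance of B and V + 2ac·covariance of B and T + 2bc·covariance of V and T, with a = 3, b = -4.67, c = 1.56.
= 372.6 + 65.4267 + 29.2032 + 131.694 + 56.16 + (-14.5704)
= 640.5135.

variance of Q = 640.5135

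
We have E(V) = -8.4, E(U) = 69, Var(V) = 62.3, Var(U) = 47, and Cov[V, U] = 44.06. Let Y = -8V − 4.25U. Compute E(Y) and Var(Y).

E(Y) = (-8)·E(V) + (-4.25)·E(U) = (-8)·(-8.4) + (-4.25)·69 = -226.05.
Var(Y) = a²·Var(V) + b²·Var(U) + 2ab·Cov[V, U] with a = -8, b = -4.25.
= (-8)²·62.3 + (-4.25)²·47 + 2·(-8)·(-4.25)·44.06
= 3987.2 + 848.9375 + 2996.08 = 7832.2175.

E(Y) = -226.05, Var(Y) = 7832.2175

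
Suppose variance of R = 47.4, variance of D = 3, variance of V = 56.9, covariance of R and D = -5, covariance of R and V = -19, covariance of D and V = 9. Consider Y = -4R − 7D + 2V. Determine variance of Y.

variance of Y = 905

variance of Y = a²·variance of R + b²·variance of D + c²·variance of V + 2ab·covariance of R and D + 2ac·covariance of R and V + 2bc·covariance of D and V, with a = -4, b = -7, c = 2.
= 758.4 + 147 + 227.6 + (-280) + 304 + (-252)
= 905.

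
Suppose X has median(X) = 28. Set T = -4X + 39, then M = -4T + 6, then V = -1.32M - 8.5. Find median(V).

median(V) = -401.86

median(T) = (-4)·28 + 39 = -73.
median(M) = (-4)·(-73) + 6 = 298.
median(V) = (-1.32)·298 + (-8.5) = -401.86.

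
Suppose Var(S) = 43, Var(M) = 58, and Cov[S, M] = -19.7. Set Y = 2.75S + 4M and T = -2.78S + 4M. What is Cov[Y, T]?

By bilinearity, Cov[Y, T] = ac·Var(S) + bd·Var(M) + (ad+bc)·Cov[S, M], with a=2.75, b=4, c=-2.78, d=4.
ac·Var(S) = 2.75·(-2.78)·43 = -328.735
bd·Var(M) = 4·4·58 = 928
(ad+bc)·Cov[S, M] = (-0.12)·(-19.7) = 2.364
Cov[Y, T] = -328.735 + 928 + 2.364 = 601.629.

Cov[Y, T] = 601.629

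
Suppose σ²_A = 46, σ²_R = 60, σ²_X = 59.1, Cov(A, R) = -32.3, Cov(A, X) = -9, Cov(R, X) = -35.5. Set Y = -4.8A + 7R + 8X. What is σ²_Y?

σ²_Y = a²·σ²_A + b²·σ²_R + c²·σ²_X + 2ab·Cov(A, R) + 2ac·Cov(A, X) + 2bc·Cov(R, X), with a = -4.8, b = 7, c = 8.
= 1059.84 + 2940 + 3782.4 + 2170.56 + 691.2 + (-3976)
= 6668.

σ²_Y = 6668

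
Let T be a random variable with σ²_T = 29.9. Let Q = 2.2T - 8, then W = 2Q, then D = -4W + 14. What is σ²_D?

σ²_D = 9261.824

σ²_Q = 2.2²·29.9 = 144.716.
σ²_W = 2²·144.716 = 578.864.
σ²_D = (-4)²·578.864 = 9261.824.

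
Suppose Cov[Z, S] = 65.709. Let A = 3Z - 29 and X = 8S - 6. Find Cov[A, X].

Cov[A, X] = 1577.016

Cov[A, X] = a·c·Cov[Z, S] = 3·8·65.709 = 1577.016. Additive constants drop out.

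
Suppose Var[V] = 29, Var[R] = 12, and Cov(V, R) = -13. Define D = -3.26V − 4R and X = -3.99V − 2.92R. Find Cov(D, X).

Cov(D, X) = 186.145

By bilinearity, Cov(D, X) = ac·Var[V] + bd·Var[R] + (ad+bc)·Cov(V, R), with a=-3.26, b=-4, c=-3.99, d=-2.92.
ac·Var[V] = (-3.26)·(-3.99)·29 = 377.2146
bd·Var[R] = (-4)·(-2.92)·12 = 140.16
(ad+bc)·Cov(V, R) = (25.4792)·(-13) = -331.2296
Cov(D, X) = 377.2146 + 140.16 + (-331.2296) = 186.145.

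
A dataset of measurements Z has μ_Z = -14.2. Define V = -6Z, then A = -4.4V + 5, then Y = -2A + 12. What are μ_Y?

μ_Y = 751.76

μ_V = (-6)·(-14.2) = 85.2.
μ_A = (-4.4)·85.2 + 5 = -369.88.
μ_Y = (-2)·(-369.88) + 12 = 751.76.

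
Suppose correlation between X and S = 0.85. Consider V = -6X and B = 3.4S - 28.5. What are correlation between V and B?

correlation between V and B = -0.85

Linear rescalings preserve |correlation|; the slopes -6 and 3.4 have opposite signs, so the correlation flips sign: correlation between V and B = −correlation between X and S = -0.85.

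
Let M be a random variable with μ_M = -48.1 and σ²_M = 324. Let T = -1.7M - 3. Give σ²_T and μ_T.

T = -1.7M - 3 is linear with a = -1.7, b = -3.
σ²_T = a²·σ²_M = (-1.7)²·324 = 936.36 (the additive constant -3 does not affect variance).
μ_T = a·μ_M + b = (-1.7)·(-48.1) + (-3) = 78.77.

σ²_T = 936.36, μ_T = 78.77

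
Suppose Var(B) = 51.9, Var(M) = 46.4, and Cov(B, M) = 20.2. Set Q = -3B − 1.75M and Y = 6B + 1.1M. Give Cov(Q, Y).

Cov(Q, Y) = -1302.28

By bilinearity, Cov(Q, Y) = ac·Var(B) + bd·Var(M) + (ad+bc)·Cov(B, M), with a=-3, b=-1.75, c=6, d=1.1.
ac·Var(B) = (-3)·6·51.9 = -934.2
bd·Var(M) = (-1.75)·1.1·46.4 = -89.32
(ad+bc)·Cov(B, M) = (-13.8)·20.2 = -278.76
Cov(Q, Y) = -934.2 + (-89.32) + (-278.76) = -1302.28.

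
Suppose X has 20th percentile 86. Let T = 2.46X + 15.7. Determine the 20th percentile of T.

Since a = 2.46 > 0 the transformation is increasing, so the 20th percentile of T = a·(P_{20} of X) + b = 2.46·86 + 15.7 = 227.26.

20th percentile of T = 227.26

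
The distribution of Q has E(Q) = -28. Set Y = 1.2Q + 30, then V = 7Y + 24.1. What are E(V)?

E(V) = -1.1

E(Y) = 1.2·(-28) + 30 = -3.6.
E(V) = 7·(-3.6) + 24.1 = -1.1.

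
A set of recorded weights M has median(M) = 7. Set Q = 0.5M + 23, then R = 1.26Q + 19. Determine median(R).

median(R) = 52.39

median(Q) = 0.5·7 + 23 = 26.5.
median(R) = 1.26·26.5 + 19 = 52.39.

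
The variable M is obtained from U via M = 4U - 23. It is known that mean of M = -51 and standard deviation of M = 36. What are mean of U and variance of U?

mean of U = -7, variance of U = 81

From M = 4U - 23: mean of M = a·mean of U + b, so mean of U = (mean of M − b)/a = (-51 − (-23))/4 = -7.
variance of M = 36² = 1296.
variance of M = a²·variance of U, so variance of U = 1296/4² = 81.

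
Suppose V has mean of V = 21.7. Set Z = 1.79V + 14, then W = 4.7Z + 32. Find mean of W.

mean of Z = 1.79·21.7 + 14 = 52.843.
mean of W = 4.7·52.843 + 32 = 280.3621.

mean of W = 280.3621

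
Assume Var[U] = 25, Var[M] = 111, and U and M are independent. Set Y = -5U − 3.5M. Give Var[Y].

Var[Y] = a²·Var[U] + b²·Var[M] + 2ab·covariance of U and M with a = -5, b = -3.5.
Independence gives covariance of U and M = 0.
= (-5)²·25 + (-3.5)²·111 + 2·(-5)·(-3.5)·0
= 625 + 1359.75 + 0 = 1984.75.

Var[Y] = 1984.75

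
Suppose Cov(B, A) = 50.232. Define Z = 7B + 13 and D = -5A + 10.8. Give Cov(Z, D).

Cov(Z, D) = -1758.12

Cov(Z, D) = a·c·Cov(B, A) = 7·(-5)·50.232 = -1758.12. Additive constants drop out.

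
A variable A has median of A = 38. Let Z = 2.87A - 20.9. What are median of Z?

median of Z = 88.16

A linear map preserves order up to sign, so median of Z = a·median of A + b = 2.87·38 + (-20.9) = 88.16.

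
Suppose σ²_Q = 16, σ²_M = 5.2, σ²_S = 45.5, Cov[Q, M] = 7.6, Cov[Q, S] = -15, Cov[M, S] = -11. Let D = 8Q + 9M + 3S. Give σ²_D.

σ²_D = a²·σ²_Q + b²·σ²_M + c²·σ²_S + 2ab·Cov[Q, M] + 2ac·Cov[Q, S] + 2bc·Cov[M, S], with a = 8, b = 9, c = 3.
= 1024 + 421.2 + 409.5 + 1094.4 + (-720) + (-594)
= 1635.1.

σ²_D = 1635.1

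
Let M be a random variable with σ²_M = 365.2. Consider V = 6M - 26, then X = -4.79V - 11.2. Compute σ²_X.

σ²_X = 301650.67152

σ²_V = 6²·365.2 = 13147.2.
σ²_X = (-4.79)²·13147.2 = 301650.67152.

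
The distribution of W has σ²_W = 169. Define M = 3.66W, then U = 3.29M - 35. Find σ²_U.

σ²_U = 24504.20805924

σ²_M = 3.66²·169 = 2263.8564.
σ²_U = 3.29²·2263.8564 = 24504.20805924.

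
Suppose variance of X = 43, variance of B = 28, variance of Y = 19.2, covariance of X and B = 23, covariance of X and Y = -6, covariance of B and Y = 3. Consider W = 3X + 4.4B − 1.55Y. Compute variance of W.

variance of W = a²·variance of X + b²·variance of B + c²·variance of Y + 2ab·covariance of X and B + 2ac·covariance of X and Y + 2bc·covariance of B and Y, with a = 3, b = 4.4, c = -1.55.
= 387 + 542.08 + 46.128 + 607.2 + 55.8 + (-40.92)
= 1597.288.

variance of W = 1597.288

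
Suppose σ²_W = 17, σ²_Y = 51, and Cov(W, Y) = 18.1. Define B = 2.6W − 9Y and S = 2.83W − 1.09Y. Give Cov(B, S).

Cov(B, S) = 113.0936

By bilinearity, Cov(B, S) = ac·σ²_W + bd·σ²_Y + (ad+bc)·Cov(W, Y), with a=2.6, b=-9, c=2.83, d=-1.09.
ac·σ²_W = 2.6·2.83·17 = 125.086
bd·σ²_Y = (-9)·(-1.09)·51 = 500.31
(ad+bc)·Cov(W, Y) = (-28.304)·18.1 = -512.3024
Cov(B, S) = 125.086 + 500.31 + (-512.3024) = 113.0936.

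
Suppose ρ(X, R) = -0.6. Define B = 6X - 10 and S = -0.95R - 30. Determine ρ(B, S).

Linear rescalings preserve |correlation|; the slopes 6 and -0.95 have opposite signs, so the correlation flips sign: ρ(B, S) = −ρ(X, R) = 0.6.

ρ(B, S) = 0.6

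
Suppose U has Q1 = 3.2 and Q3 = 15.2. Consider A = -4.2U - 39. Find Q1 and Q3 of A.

a = -4.2 < 0 reverses order: Q1(A) comes from Q3(U), Q3(A) from Q1(U).
Q1(A) = (-4.2)·15.2 + (-39) = -102.84; Q3(A) = (-4.2)·3.2 + (-39) = -52.44.

Q1(A) = -102.84, Q3(A) = -52.44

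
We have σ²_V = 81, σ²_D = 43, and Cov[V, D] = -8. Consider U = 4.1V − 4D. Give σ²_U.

σ²_U = 2312.01

σ²_U = a²·σ²_V + b²·σ²_D + 2ab·Cov[V, D] with a = 4.1, b = -4.
= 4.1²·81 + (-4)²·43 + 2·4.1·(-4)·(-8)
= 1361.61 + 688 + 262.4 = 2312.01.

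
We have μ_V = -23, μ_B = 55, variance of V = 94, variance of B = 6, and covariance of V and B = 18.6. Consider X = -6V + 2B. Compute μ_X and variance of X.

μ_X = (-6)·μ_V + 2·μ_B = (-6)·(-23) + 2·55 = 248.
variance of X = a²·variance of V + b²·variance of B + 2ab·covariance of V and B with a = -6, b = 2.
= (-6)²·94 + 2²·6 + 2·(-6)·2·18.6
= 3384 + 24 + (-446.4) = 2961.6.

μ_X = 248, variance of X = 2961.6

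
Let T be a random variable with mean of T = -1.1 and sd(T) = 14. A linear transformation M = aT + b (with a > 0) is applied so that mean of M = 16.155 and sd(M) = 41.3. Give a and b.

a = 2.95, b = 19.4

sd(M) = a·sd(T) (a > 0), so a = 41.3/14 = 2.95.
mean of M = a·mean of T + b, so b = 16.155 − 2.95·(-1.1) = 19.4.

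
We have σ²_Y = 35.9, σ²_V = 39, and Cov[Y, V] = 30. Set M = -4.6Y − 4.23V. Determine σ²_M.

σ²_M = a²·σ²_Y + b²·σ²_V + 2ab·Cov[Y, V] with a = -4.6, b = -4.23.
= (-4.6)²·35.9 + (-4.23)²·39 + 2·(-4.6)·(-4.23)·30
= 759.644 + 697.8231 + 1167.48 = 2624.9471.

σ²_M = 2624.9471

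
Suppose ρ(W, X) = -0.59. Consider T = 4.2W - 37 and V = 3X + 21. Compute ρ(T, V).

Linear rescalings preserve correlation up to sign; here the slopes 4.2 and 3 have the same sign, so ρ(T, V) = ρ(W, X) = -0.59.

ρ(T, V) = -0.59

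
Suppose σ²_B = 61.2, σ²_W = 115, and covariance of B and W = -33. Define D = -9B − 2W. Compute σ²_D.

σ²_D = a²·σ²_B + b²·σ²_W + 2ab·covariance of B and W with a = -9, b = -2.
= (-9)²·61.2 + (-2)²·115 + 2·(-9)·(-2)·(-33)
= 4957.2 + 460 + (-1188) = 4229.2.

σ²_D = 4229.2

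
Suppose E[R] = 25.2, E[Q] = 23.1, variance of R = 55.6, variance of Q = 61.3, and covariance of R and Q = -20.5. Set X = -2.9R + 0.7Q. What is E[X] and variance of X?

E[X] = (-2.9)·E[R] + 0.7·E[Q] = (-2.9)·25.2 + 0.7·23.1 = -56.91.
variance of X = a²·variance of R + b²·variance of Q + 2ab·covariance of R and Q with a = -2.9, b = 0.7.
= (-2.9)²·55.6 + 0.7²·61.3 + 2·(-2.9)·0.7·(-20.5)
= 467.596 + 30.037 + 83.23 = 580.863.

E[X] = -56.91, variance of X = 580.863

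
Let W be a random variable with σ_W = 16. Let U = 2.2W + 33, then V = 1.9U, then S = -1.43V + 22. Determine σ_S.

σ_S = 95.6384

σ_U = |2.2|·16 = 35.2.
σ_V = |1.9|·35.2 = 66.88.
σ_S = |-1.43|·66.88 = 95.6384.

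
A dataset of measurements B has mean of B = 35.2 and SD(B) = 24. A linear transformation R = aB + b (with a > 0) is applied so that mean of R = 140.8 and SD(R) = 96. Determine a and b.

SD(R) = a·SD(B) (a > 0), so a = 96/24 = 4.
mean of R = a·mean of B + b, so b = 140.8 − 4·35.2 = 0.

a = 4, b = 0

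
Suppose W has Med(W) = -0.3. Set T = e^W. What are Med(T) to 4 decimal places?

e^W is monotone on this domain, so Med(T) = exp(-0.3) ≈ 0.7408.

Med(T) = 0.7408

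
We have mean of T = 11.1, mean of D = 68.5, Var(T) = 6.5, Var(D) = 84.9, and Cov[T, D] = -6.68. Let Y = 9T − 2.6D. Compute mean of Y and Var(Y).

mean of Y = -78.2, Var(Y) = 1413.048

mean of Y = 9·mean of T + (-2.6)·mean of D = 9·11.1 + (-2.6)·68.5 = -78.2.
Var(Y) = a²·Var(T) + b²·Var(D) + 2ab·Cov[T, D] with a = 9, b = -2.6.
= 9²·6.5 + (-2.6)²·84.9 + 2·9·(-2.6)·(-6.68)
= 526.5 + 573.924 + 312.624 = 1413.048.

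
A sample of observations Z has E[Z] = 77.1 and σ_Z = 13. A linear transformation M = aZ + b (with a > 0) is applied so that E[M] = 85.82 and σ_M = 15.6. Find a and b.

σ_M = a·σ_Z (a > 0), so a = 15.6/13 = 1.2.
E[M] = a·E[Z] + b, so b = 85.82 − 1.2·77.1 = -6.7.

a = 1.2, b = -6.7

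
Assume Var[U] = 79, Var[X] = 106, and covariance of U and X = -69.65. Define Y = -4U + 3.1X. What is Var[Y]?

Var[Y] = 4009.98

Var[Y] = a²·Var[U] + b²·Var[X] + 2ab·covariance of U and X with a = -4, b = 3.1.
= (-4)²·79 + 3.1²·106 + 2·(-4)·3.1·(-69.65)
= 1264 + 1018.66 + 1727.32 = 4009.98.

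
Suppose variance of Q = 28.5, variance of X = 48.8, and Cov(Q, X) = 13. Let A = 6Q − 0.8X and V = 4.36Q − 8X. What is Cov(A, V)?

By bilinearity, Cov(A, V) = ac·variance of Q + bd·variance of X + (ad+bc)·Cov(Q, X), with a=6, b=-0.8, c=4.36, d=-8.
ac·variance of Q = 6·4.36·28.5 = 745.56
bd·variance of X = (-0.8)·(-8)·48.8 = 312.32
(ad+bc)·Cov(Q, X) = (-51.488)·13 = -669.344
Cov(A, V) = 745.56 + 312.32 + (-669.344) = 388.536.

Cov(A, V) = 388.536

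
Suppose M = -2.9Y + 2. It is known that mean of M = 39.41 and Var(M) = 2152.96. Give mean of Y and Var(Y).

From M = -2.9Y + 2: mean of M = a·mean of Y + b, so mean of Y = (mean of M − b)/a = (39.41 − 2)/(-2.9) = -12.9.
Var(M) = a²·Var(Y), so Var(Y) = 2152.96/(-2.9)² = 256.

mean of Y = -12.9, Var(Y) = 256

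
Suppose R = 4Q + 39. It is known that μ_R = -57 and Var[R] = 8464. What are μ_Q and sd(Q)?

From R = 4Q + 39: μ_R = a·μ_Q + b, so μ_Q = (μ_R − b)/a = (-57 − 39)/4 = -24.
sd(R) = √8464 = 92.
sd(R) = |a|·sd(Q), so sd(Q) = 92/|4| = 23.

μ_Q = -24, sd(Q) = 23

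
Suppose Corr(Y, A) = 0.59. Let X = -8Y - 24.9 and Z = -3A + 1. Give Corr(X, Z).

Linear rescalings preserve correlation up to sign; here the slopes -8 and -3 have the same sign, so Corr(X, Z) = Corr(Y, A) = 0.59.

Corr(X, Z) = 0.59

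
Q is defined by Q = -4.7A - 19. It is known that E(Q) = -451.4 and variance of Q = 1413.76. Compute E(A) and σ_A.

From Q = -4.7A - 19: E(Q) = a·E(A) + b, so E(A) = (E(Q) − b)/a = (-451.4 − (-19))/(-4.7) = 92.
σ_Q = √1413.76 = 37.6.
σ_Q = |a|·σ_A, so σ_A = 37.6/|-4.7| = 8.

E(A) = 92, σ_A = 8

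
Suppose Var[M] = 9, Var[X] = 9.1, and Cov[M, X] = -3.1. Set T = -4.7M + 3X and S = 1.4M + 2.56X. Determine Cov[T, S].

Cov[T, S] = 34.9472

By bilinearity, Cov[T, S] = ac·Var[M] + bd·Var[X] + (ad+bc)·Cov[M, X], with a=-4.7, b=3, c=1.4, d=2.56.
ac·Var[M] = (-4.7)·1.4·9 = -59.22
bd·Var[X] = 3·2.56·9.1 = 69.888
(ad+bc)·Cov[M, X] = (-7.832)·(-3.1) = 24.2792
Cov[T, S] = -59.22 + 69.888 + 24.2792 = 34.9472.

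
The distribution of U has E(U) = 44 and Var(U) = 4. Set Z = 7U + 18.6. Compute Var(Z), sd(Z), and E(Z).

Z = 7U + 18.6 is linear with a = 7, b = 18.6.
Var(Z) = a²·Var(U) = 7²·4 = 196 (the additive constant 18.6 does not affect variance).
sd(U) = √4 = 2.
sd(Z) = |a|·sd(U) = |7|·2 = 14.
E(Z) = a·E(U) + b = 7·44 + 18.6 = 326.6.

Var(Z) = 196, sd(Z) = 14, E(Z) = 326.6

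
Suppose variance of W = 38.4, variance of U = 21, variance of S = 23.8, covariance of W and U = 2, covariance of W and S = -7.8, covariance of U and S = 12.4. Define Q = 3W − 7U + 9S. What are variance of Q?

variance of Q = 1234.8

variance of Q = a²·variance of W + b²·variance of U + c²·variance of S + 2ab·covariance of W and U + 2ac·covariance of W and S + 2bc·covariance of U and S, with a = 3, b = -7, c = 9.
= 345.6 + 1029 + 1927.8 + (-84) + (-421.2) + (-1562.4)
= 1234.8.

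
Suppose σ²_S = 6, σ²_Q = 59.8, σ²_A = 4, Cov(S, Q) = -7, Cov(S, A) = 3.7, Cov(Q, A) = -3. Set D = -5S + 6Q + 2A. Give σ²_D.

σ²_D = 2592.8

σ²_D = a²·σ²_S + b²·σ²_Q + c²·σ²_A + 2ab·Cov(S, Q) + 2ac·Cov(S, A) + 2bc·Cov(Q, A), with a = -5, b = 6, c = 2.
= 150 + 2152.8 + 16 + 420 + (-74) + (-72)
= 2592.8.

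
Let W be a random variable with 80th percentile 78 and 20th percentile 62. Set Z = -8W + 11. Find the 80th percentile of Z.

80th percentile of Z = -485

Since a = -8 < 0 the transformation is decreasing, reversing order: the 80th percentile of Z corresponds to the 20th percentile of W.
So P_{80}(Z) = a·P_{20}(W) + b = (-8)·62 + 11 = -485.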